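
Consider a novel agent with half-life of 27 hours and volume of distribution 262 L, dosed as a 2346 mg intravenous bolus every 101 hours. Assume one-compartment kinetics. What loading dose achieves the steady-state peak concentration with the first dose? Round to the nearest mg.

2536 mg

f = (1/2)^(101/27) ≈ 0.074804; accumulation ratio R = 1/(1−f) ≈ 1.08085.
Loading dose to hit Cmax,ss on first dose: D_load = D_maint·R ≈ 2346 × 1.08085 ≈ 2535.67 mg.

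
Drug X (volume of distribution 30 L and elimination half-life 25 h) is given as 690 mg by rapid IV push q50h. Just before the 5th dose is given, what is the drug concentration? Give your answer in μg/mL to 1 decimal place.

f = (1/2)^(τ/t½) = (1/2)^(50/25) ≈ 0.2500.
C₀ = D/Vd = 690/30 ≈ 23.000 μg/mL.
Before the 5th dose, 4 doses have been given. Superposition: Cmin = C₀·(f + f² + … + f^4).
≈ 23.000 × (0.2500 + 0.0625 + 0.0156 + 0.0039) ≈ 23.000 × 0.3320 ≈ 7.636 μg/mL.

7.6 μg/mL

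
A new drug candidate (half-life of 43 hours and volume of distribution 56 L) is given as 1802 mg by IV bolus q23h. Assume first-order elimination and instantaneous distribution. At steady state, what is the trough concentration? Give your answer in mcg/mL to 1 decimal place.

τ/t½ = 23/43 ≈ 0.53488, so fraction remaining f = (1/2)^(23/43) ≈ 0.6902.
At steady state, accumulation factor R = 1/(1 − e^(−kτ)) ≈ 3.2279.
Each bolus raises the concentration by D/Vd = 1802/56 ≈ 32.179 mcg/mL.
Steady-state peak Cmax,ss = C₀·R ≈ 32.179 × 3.2279 ≈ 103.871 mcg/mL.
Steady-state trough Cmin,ss = Cmax,ss·f ≈ 103.871 × 0.6902 ≈ 71.692 mcg/mL.

71.7 mcg/mL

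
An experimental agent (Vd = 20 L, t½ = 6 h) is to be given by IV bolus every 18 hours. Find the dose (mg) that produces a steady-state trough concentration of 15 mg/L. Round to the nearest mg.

2100 mg

τ/t½ = 18/6 ≈ 3, so f = (1/2)^(18/6) ≈ 0.125000.
Cmin,ss = (D/Vd)·f/(1−f), so D = Cmin,ss·Vd·(1−f)/f.
D = 15 × 20 × (1−f)/f ≈ 15 × 20 × 7.00000 ≈ 2100.00 mg.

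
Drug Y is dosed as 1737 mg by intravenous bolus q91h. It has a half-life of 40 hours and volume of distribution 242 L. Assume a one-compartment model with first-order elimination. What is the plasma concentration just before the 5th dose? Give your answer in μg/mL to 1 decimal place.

1.9 μg/mL

f = (1/2)^(τ/t½) = (1/2)^(91/40) ≈ 0.2066.
C₀ = D/Vd = 1737/242 ≈ 7.178 μg/mL.
Before the 5th dose, 4 doses have been given. Superposition: Cmin = C₀·(f + f² + … + f^4).
≈ 7.178 × (0.2066 + 0.0427 + 0.0088 + 0.0018) ≈ 7.178 × 0.2599 ≈ 1.866 μg/mL.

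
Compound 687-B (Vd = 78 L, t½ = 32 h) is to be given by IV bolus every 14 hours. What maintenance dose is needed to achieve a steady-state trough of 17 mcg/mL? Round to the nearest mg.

τ/t½ = 14/32 ≈ 0.4375, so f = (1/2)^(14/32) ≈ 0.738413.
Cmin,ss = (D/Vd)·f/(1−f), so D = Cmin,ss·Vd·(1−f)/f.
D = 17 × 78 × (1−f)/f ≈ 17 × 78 × 0.35426 ≈ 469.75 mg.

470 mg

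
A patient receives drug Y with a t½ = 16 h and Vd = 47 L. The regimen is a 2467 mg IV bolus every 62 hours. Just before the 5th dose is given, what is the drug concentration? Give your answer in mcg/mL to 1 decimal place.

3.8 mcg/mL

f = (1/2)^(τ/t½) = (1/2)^(62/16) ≈ 0.0682.
C₀ = D/Vd = 2467/47 ≈ 52.489 mcg/mL.
Before the 5th dose, 4 doses have been given. Superposition: Cmin = C₀·(f + f² + … + f^4).
≈ 52.489 × (0.0682 + 0.0047 + 0.0003 + 0.0000) ≈ 52.489 × 0.0732 ≈ 3.842 mcg/mL.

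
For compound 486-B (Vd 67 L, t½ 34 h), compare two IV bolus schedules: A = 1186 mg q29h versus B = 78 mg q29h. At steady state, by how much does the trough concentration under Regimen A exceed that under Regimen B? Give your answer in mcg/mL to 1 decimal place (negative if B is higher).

Regimen A: f = (1/2)^(29/34) ≈ 0.5537; Cmin,ss = (1186/67)·f/(1−f) ≈ 21.961 mcg/mL.
Regimen B: f = (1/2)^(29/34) ≈ 0.5537; Cmin,ss = (78/67)·f/(1−f) ≈ 1.444 mcg/mL.
Difference ≈ 21.961 − 1.444 ≈ 20.517 mcg/mL.

20.5 mcg/mL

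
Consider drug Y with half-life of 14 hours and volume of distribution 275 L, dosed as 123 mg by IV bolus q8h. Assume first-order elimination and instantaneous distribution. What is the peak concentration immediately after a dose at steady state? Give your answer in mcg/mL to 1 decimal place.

Over one 8-h interval, 8/14 ≈ 0.57143 half-lives elapse, leaving f ≈ 0.6730 of each dose.
Accumulation ratio R = 1/(1 − f) ≈ 1/0.3270 ≈ 3.0581.
Each bolus raises the concentration by D/Vd = 123/275 ≈ 0.447 mcg/mL.
Cmax,ss = C₀/(1 − f) ≈ 0.447/0.3270 ≈ 1.367 mcg/mL.

1.4 mcg/mL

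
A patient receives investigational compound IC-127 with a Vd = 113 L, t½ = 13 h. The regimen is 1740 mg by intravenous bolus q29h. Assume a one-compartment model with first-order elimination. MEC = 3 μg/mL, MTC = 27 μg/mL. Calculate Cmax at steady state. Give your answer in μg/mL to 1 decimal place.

19.6 μg/mL

Over one 29-h interval, 29/13 ≈ 2.2308 half-lives elapse, leaving f ≈ 0.2130 of each dose.
At steady state, accumulation factor R = 1/(1 − e^(−kτ)) ≈ 1.2706.
Single-dose peak C₀ = D/Vd = 1740/113 ≈ 15.398 μg/mL.
Steady-state peak Cmax,ss = C₀·R ≈ 15.398 × 1.2706 ≈ 19.565 μg/mL.
Peak 19.6 μg/mL vs MTC 27 μg/mL: below toxic threshold.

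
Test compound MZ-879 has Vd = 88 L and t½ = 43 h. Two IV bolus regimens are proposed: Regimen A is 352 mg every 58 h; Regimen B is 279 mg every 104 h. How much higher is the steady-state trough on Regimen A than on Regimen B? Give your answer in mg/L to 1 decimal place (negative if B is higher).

1.9 mg/L

Regimen A: f = (1/2)^(58/43) ≈ 0.3926; Cmin,ss = (352/88)·f/(1−f) ≈ 2.585 mg/L.
Regimen B: f = (1/2)^(104/43) ≈ 0.1870; Cmin,ss = (279/88)·f/(1−f) ≈ 0.729 mg/L.
Difference ≈ 2.585 − 0.729 ≈ 1.856 mg/L.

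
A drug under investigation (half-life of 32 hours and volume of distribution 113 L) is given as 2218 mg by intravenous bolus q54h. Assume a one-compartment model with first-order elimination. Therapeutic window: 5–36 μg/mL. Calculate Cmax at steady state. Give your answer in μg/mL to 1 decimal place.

28.5 μg/mL

τ/t½ = 54/32 ≈ 1.6875, so fraction remaining f = (1/2)^(54/32) ≈ 0.3105.
Accumulation ratio R = 1/(1 − f) ≈ 1/0.6895 ≈ 1.4503.
Single-dose peak C₀ = D/Vd = 2218/113 ≈ 19.628 μg/mL.
Steady-state peak Cmax,ss = C₀·R ≈ 19.628 × 1.4503 ≈ 28.466 μg/mL.
Peak 28.5 μg/mL vs MTC 36 μg/mL: below toxic threshold.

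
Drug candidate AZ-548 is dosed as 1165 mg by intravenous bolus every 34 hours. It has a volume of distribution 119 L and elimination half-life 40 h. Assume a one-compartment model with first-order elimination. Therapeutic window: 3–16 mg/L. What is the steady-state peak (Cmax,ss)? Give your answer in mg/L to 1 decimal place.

k = ln2/t½ = ln2/40 ≈ 0.017329 h⁻¹; fraction remaining f = e^(−kτ) = e^(−0.017329×34) ≈ 0.5548.
Accumulation ratio R = 1/(1 − f) ≈ 1/0.4452 ≈ 2.2462.
Single-dose peak C₀ = D/Vd = 1165/119 ≈ 9.790 mg/L.
Cmax,ss = C₀/(1 − f) ≈ 9.790/0.4452 ≈ 21.990 mg/L.
Peak 22.0 mg/L vs MTC 16 mg/L: exceeds toxic threshold.

22.0 mg/L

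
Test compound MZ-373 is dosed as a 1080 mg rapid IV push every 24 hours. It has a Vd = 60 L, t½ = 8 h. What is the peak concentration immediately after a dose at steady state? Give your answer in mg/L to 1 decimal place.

20.6 mg/L

τ = 24 h = 3 half-lives, so f = (1/2)^3 = 0.125.
At steady state, R = 1/(1 − 0.125) = 8/7.
Single-dose peak C₀ = D/Vd = 1080/60 = 18 mg/L.
Steady-state peak Cmax,ss = C₀·R = 18 × 8/7 ≈ 20.571 mg/L.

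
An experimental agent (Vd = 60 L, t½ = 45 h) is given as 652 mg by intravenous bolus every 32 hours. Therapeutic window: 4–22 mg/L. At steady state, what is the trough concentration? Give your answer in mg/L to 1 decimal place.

17.1 mg/L

Over one 32-h interval, 32/45 ≈ 0.71111 half-lives elapse, leaving f ≈ 0.6108 of each dose.
At steady state, accumulation factor R = 1/(1 − e^(−kτ)) ≈ 2.5694.
Each bolus raises the concentration by D/Vd = 652/60 ≈ 10.867 mg/L.
Cmax,ss = C₀/(1 − f) ≈ 10.867/0.3892 ≈ 27.921 mg/L.
One interval later, Cmin,ss = Cmax,ss·e^(−kτ) ≈ 27.921 × 0.6108 ≈ 17.054 mg/L.
Trough 17.1 mg/L vs MEC 4 mg/L: adequate.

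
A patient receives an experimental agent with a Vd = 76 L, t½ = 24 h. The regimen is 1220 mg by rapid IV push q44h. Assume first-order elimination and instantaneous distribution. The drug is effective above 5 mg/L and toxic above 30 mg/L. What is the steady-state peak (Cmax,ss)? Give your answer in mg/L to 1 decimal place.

Over one 44-h interval, 44/24 ≈ 1.8333 half-lives elapse, leaving f ≈ 0.2806 of each dose.
At steady state, accumulation factor R = 1/(1 − e^(−kτ)) ≈ 1.3900.
Single-dose peak C₀ = D/Vd = 1220/76 ≈ 16.053 mg/L.
Steady-state peak Cmax,ss = C₀·R ≈ 16.053 × 1.3900 ≈ 22.314 mg/L.
Peak 22.3 mg/L vs MTC 30 mg/L: below toxic threshold.

22.3 mg/L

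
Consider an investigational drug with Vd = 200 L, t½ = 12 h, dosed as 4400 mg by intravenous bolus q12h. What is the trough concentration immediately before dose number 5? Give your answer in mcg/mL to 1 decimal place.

20.6 mcg/mL

f = (1/2)^(τ/t½) = (1/2)^(12/12) ≈ 0.5000.
C₀ = D/Vd = 4400/200 ≈ 22.000 mcg/mL.
Before the 5th dose, 4 doses have been given. Superposition: Cmin = C₀·(f + f² + … + f^4).
≈ 22.000 × (0.5000 + 0.2500 + 0.1250 + 0.0625) ≈ 22.000 × 0.9375 ≈ 20.625 mcg/mL.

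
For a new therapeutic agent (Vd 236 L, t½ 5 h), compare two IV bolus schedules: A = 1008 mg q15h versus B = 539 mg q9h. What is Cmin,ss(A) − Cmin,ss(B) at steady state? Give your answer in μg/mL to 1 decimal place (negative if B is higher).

Regimen A: f = (1/2)^(15/5) ≈ 0.1250; Cmin,ss = (1008/236)·f/(1−f) ≈ 0.610 μg/mL.
Regimen B: f = (1/2)^(9/5) ≈ 0.2872; Cmin,ss = (539/236)·f/(1−f) ≈ 0.920 μg/mL.
Difference ≈ 0.610 − 0.920 ≈ -0.310 μg/mL.

-0.3 μg/mL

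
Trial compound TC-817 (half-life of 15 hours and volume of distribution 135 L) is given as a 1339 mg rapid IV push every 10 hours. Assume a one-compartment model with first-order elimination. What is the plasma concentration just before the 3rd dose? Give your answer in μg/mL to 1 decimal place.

f = (1/2)^(τ/t½) = (1/2)^(10/15) ≈ 0.6300.
C₀ = D/Vd = 1339/135 ≈ 9.919 μg/mL.
Before the 3rd dose, 2 doses have been given. Superposition: Cmin = C₀·(f + f²).
≈ 9.919 × (0.6300 + 0.3969) ≈ 9.919 × 1.0269 ≈ 10.186 μg/mL.

10.2 μg/mL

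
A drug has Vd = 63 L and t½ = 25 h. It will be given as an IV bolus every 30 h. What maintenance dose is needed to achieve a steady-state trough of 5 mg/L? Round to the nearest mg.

409 mg

τ/t½ = 30/25 ≈ 1.2, so f = (1/2)^(30/25) ≈ 0.435275.
Cmin,ss = (D/Vd)·f/(1−f), so D = Cmin,ss·Vd·(1−f)/f.
D = 5 × 63 × (1−f)/f ≈ 5 × 63 × 1.29740 ≈ 408.68 mg.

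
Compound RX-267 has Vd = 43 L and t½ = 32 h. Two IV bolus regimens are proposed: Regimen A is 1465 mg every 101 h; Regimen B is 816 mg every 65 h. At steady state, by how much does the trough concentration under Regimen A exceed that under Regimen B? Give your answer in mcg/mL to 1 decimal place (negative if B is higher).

-1.8 mcg/mL

Regimen A: f = (1/2)^(101/32) ≈ 0.1122; Cmin,ss = (1465/43)·f/(1−f) ≈ 4.306 mcg/mL.
Regimen B: f = (1/2)^(65/32) ≈ 0.2446; Cmin,ss = (816/43)·f/(1−f) ≈ 6.145 mcg/mL.
Difference ≈ 4.306 − 6.145 ≈ -1.839 mcg/mL.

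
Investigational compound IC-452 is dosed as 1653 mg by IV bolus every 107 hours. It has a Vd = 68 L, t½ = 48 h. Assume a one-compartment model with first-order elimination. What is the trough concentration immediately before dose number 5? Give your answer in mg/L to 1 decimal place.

6.6 mg/L

f = (1/2)^(τ/t½) = (1/2)^(107/48) ≈ 0.2133.
C₀ = D/Vd = 1653/68 ≈ 24.309 mg/L.
Before the 5th dose, 4 doses have been given. Superposition: Cmin = C₀·(f + f² + … + f^4).
≈ 24.309 × (0.2133 + 0.0455 + 0.0097 + 0.0021) ≈ 24.309 × 0.2706 ≈ 6.578 mg/L.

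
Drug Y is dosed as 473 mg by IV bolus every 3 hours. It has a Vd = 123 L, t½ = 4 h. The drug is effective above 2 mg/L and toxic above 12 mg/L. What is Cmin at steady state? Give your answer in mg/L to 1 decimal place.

Over one 3-h interval, 3/4 ≈ 0.75 half-lives elapse, leaving f ≈ 0.5946 of each dose.
Single-dose peak C₀ = D/Vd = 473/123 ≈ 3.846 mg/L.
Steady-state trough Cmin,ss = C₀·f/(1−f) ≈ 3.846 × 0.5946/0.4054 ≈ 5.641 mg/L.
Trough 5.6 mg/L vs MEC 2 mg/L: adequate.

5.6 mg/L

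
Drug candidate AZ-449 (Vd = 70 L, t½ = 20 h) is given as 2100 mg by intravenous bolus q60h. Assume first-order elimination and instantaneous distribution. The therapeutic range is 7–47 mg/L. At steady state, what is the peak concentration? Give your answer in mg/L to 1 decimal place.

34.3 mg/L

τ = 60 h = 3 half-lives, so f = (1/2)^3 = 0.125.
At steady state, R = 1/(1 − 0.125) = 8/7.
Single-dose peak C₀ = D/Vd = 2100/70 = 30 mg/L.
Steady-state peak Cmax,ss = C₀·R = 30 × 8/7 ≈ 34.286 mg/L.
Peak 34.3 mg/L vs MTC 47 mg/L: below toxic threshold.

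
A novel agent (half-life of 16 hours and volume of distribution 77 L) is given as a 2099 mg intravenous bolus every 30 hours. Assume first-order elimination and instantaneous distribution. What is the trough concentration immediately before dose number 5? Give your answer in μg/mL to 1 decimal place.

10.2 μg/mL

f = (1/2)^(τ/t½) = (1/2)^(30/16) ≈ 0.2726.
C₀ = D/Vd = 2099/77 ≈ 27.260 μg/mL.
Before the 5th dose, 4 doses have been given. Superposition: Cmin = C₀·(f + f² + … + f^4).
≈ 27.260 × (0.2726 + 0.0743 + 0.0203 + 0.0055) ≈ 27.260 × 0.3727 ≈ 10.160 μg/mL.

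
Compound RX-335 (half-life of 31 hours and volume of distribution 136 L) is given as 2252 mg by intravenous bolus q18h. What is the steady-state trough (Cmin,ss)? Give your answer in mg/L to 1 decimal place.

k = ln2/t½ = ln2/31 ≈ 0.022360 h⁻¹; fraction remaining f = e^(−kτ) = e^(−0.022360×18) ≈ 0.6687.
At steady state, accumulation factor R = 1/(1 − e^(−kτ)) ≈ 3.0184.
Single-dose peak C₀ = D/Vd = 2252/136 ≈ 16.559 mg/L.
Cmax,ss = C₀/(1 − f) ≈ 16.559/0.3313 ≈ 49.982 mg/L.
Steady-state trough Cmin,ss = Cmax,ss·f ≈ 49.982 × 0.6687 ≈ 33.423 mg/L.

33.4 mg/L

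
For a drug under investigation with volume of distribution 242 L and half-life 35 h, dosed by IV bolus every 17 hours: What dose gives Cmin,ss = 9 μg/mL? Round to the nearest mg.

872 mg

τ/t½ = 17/35 ≈ 0.48571, so f = (1/2)^(17/35) ≈ 0.714143.
Cmin,ss = (D/Vd)·f/(1−f), so D = Cmin,ss·Vd·(1−f)/f.
D = 9 × 242 × (1−f)/f ≈ 9 × 242 × 0.40028 ≈ 871.81 mg.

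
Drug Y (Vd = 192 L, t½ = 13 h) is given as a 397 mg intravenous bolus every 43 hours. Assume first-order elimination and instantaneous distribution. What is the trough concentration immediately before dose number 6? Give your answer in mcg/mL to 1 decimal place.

0.2 mcg/mL

f = (1/2)^(τ/t½) = (1/2)^(43/13) ≈ 0.1010.
C₀ = D/Vd = 397/192 ≈ 2.068 mcg/mL.
Before the 6th dose, 5 doses have been given. Superposition: Cmin = C₀·(f + f² + … + f^5).
≈ 2.068 × (0.1010 + 0.0102 + 0.0010 + 0.0001 + 0.0000) ≈ 2.068 × 0.1123 ≈ 0.232 mcg/mL.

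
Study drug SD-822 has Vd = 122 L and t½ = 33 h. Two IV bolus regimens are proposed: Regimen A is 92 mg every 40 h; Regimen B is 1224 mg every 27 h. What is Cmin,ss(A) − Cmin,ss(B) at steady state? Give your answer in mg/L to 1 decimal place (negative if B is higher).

-12.6 mg/L

Regimen A: f = (1/2)^(40/33) ≈ 0.4316; Cmin,ss = (92/122)·f/(1−f) ≈ 0.573 mg/L.
Regimen B: f = (1/2)^(27/33) ≈ 0.5672; Cmin,ss = (1224/122)·f/(1−f) ≈ 13.148 mg/L.
Difference ≈ 0.573 − 13.148 ≈ -12.575 mg/L.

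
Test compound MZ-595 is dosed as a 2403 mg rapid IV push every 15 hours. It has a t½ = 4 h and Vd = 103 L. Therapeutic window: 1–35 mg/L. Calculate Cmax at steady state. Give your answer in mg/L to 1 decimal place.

k = ln2/t½ = ln2/4 ≈ 0.173287 h⁻¹; fraction remaining f = e^(−kτ) = e^(−0.173287×15) ≈ 0.0743.
At steady state, accumulation factor R = 1/(1 − e^(−kτ)) ≈ 1.0803.
Each bolus raises the concentration by D/Vd = 2403/103 ≈ 23.330 mg/L.
Steady-state peak Cmax,ss = C₀·R ≈ 23.330 × 1.0803 ≈ 25.203 mg/L.
Peak 25.2 mg/L vs MTC 35 mg/L: below toxic threshold.

25.2 mg/L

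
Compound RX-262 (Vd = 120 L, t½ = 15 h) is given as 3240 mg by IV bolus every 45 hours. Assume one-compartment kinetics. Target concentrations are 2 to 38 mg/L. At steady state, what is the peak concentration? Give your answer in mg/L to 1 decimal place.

τ = 45 h = 3 half-lives, so f = (1/2)^3 = 0.125.
At steady state, R = 1/(1 − 0.125) = 8/7.
Single-dose peak C₀ = D/Vd = 3240/120 = 27 mg/L.
Steady-state peak Cmax,ss = C₀·R = 27 × 8/7 ≈ 30.857 mg/L.
Peak 30.9 mg/L vs MTC 38 mg/L: below toxic threshold.

30.9 mg/L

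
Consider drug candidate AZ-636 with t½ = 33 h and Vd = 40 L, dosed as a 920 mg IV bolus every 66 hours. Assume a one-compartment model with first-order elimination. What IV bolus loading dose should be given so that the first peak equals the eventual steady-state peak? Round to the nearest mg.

f = (1/2)^(66/33) ≈ 0.250000; accumulation ratio R = 1/(1−f) ≈ 1.33333.
Loading dose to hit Cmax,ss on first dose: D_load = D_maint·R ≈ 920 × 1.33333 ≈ 1226.66 mg.

1227 mg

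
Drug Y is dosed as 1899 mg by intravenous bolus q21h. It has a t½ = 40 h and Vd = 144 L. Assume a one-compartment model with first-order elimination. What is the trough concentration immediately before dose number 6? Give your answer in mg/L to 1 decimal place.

f = (1/2)^(τ/t½) = (1/2)^(21/40) ≈ 0.6950.
C₀ = D/Vd = 1899/144 ≈ 13.188 mg/L.
Before the 6th dose, 5 doses have been given. Superposition: Cmin = C₀·(f + f² + … + f^5).
≈ 13.188 × (0.6950 + 0.4830 + 0.3357 + 0.2333 + 0.1622) ≈ 13.188 × 1.9092 ≈ 25.179 mg/L.

25.2 mg/L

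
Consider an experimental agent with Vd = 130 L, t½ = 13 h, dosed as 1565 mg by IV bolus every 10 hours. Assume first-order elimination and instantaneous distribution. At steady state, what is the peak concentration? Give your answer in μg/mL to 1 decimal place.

k = ln2/t½ = ln2/13 ≈ 0.053319 h⁻¹; fraction remaining f = e^(−kτ) = e^(−0.053319×10) ≈ 0.5867.
Accumulation ratio R = 1/(1 − f) ≈ 1/0.4133 ≈ 2.4195.
Single-dose peak C₀ = D/Vd = 1565/130 ≈ 12.038 μg/mL.
Steady-state peak Cmax,ss = C₀·R ≈ 12.038 × 2.4195 ≈ 29.126 μg/mL.

29.1 μg/mL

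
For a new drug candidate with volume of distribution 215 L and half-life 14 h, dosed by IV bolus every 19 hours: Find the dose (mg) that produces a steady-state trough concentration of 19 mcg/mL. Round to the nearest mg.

τ/t½ = 19/14 ≈ 1.3571, so f = (1/2)^(19/14) ≈ 0.390355.
Cmin,ss = (D/Vd)·f/(1−f), so D = Cmin,ss·Vd·(1−f)/f.
D = 19 × 215 × (1−f)/f ≈ 19 × 215 × 1.56177 ≈ 6379.83 mg.

6380 mg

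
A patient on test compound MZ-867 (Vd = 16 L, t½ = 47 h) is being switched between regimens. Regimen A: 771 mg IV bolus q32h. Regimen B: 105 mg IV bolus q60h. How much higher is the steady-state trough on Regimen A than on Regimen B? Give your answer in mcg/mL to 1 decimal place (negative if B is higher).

Regimen A: f = (1/2)^(32/47) ≈ 0.6238; Cmin,ss = (771/16)·f/(1−f) ≈ 79.903 mcg/mL.
Regimen B: f = (1/2)^(60/47) ≈ 0.4128; Cmin,ss = (105/16)·f/(1−f) ≈ 4.613 mcg/mL.
Difference ≈ 79.903 − 4.613 ≈ 75.290 mcg/mL.

75.3 mcg/mL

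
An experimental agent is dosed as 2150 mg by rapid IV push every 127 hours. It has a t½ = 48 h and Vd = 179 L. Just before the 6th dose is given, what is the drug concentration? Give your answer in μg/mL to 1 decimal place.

2.3 μg/mL

f = (1/2)^(τ/t½) = (1/2)^(127/48) ≈ 0.1598.
C₀ = D/Vd = 2150/179 ≈ 12.011 μg/mL.
Before the 6th dose, 5 doses have been given. Superposition: Cmin = C₀·(f + f² + … + f^5).
≈ 12.011 × (0.1598 + 0.0255 + 0.0041 + 0.0007 + 0.0001) ≈ 12.011 × 0.1902 ≈ 2.284 μg/mL.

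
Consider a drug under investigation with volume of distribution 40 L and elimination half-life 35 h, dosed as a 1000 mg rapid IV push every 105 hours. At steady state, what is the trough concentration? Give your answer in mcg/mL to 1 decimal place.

3.6 mcg/mL

τ = 105 h = 3 half-lives, so f = (1/2)^3 = 0.125.
Accumulation ratio R = 1/(1 − f) = 1/0.875 = 8/7.
Single-dose peak C₀ = D/Vd = 1000/40 = 25 mcg/mL.
Steady-state peak Cmax,ss = C₀·R = 25 × 8/7 ≈ 28.571 mcg/mL.
Steady-state trough Cmin,ss = Cmax,ss·f ≈ 28.571 × 0.125 ≈ 3.571 mcg/mL.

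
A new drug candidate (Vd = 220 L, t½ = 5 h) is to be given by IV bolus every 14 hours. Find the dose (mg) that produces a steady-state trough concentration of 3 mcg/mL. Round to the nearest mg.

τ/t½ = 14/5 ≈ 2.8, so f = (1/2)^(14/5) ≈ 0.143587.
Cmin,ss = (D/Vd)·f/(1−f), so D = Cmin,ss·Vd·(1−f)/f.
D = 3 × 220 × (1−f)/f ≈ 3 × 220 × 5.96442 ≈ 3936.52 mg.

3937 mg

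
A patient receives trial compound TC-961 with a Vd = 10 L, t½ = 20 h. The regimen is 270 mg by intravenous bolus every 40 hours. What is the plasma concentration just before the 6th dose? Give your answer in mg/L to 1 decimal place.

f = (1/2)^(τ/t½) = (1/2)^(40/20) ≈ 0.2500.
C₀ = D/Vd = 270/10 ≈ 27.000 mg/L.
Before the 6th dose, 5 doses have been given. Superposition: Cmin = C₀·(f + f² + … + f^5).
≈ 27.000 × (0.2500 + 0.0625 + 0.0156 + 0.0039 + 0.0010) ≈ 27.000 × 0.3330 ≈ 8.991 mg/L.

9.0 mg/L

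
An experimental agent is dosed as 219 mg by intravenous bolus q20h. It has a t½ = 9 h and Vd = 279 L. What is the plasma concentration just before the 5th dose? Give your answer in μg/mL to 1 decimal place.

f = (1/2)^(τ/t½) = (1/2)^(20/9) ≈ 0.2143.
C₀ = D/Vd = 219/279 ≈ 0.785 μg/mL.
Before the 5th dose, 4 doses have been given. Superposition: Cmin = C₀·(f + f² + … + f^4).
≈ 0.785 × (0.2143 + 0.0459 + 0.0098 + 0.0021) ≈ 0.785 × 0.2721 ≈ 0.214 μg/mL.

0.2 μg/mL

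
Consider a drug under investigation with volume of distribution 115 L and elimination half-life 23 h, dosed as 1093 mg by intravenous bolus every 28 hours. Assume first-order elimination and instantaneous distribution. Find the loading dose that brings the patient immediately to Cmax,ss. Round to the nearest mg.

f = (1/2)^(28/23) ≈ 0.430060; accumulation ratio R = 1/(1−f) ≈ 1.75457.
Loading dose to hit Cmax,ss on first dose: D_load = D_maint·R ≈ 1093 × 1.75457 ≈ 1917.75 mg.

1918 mg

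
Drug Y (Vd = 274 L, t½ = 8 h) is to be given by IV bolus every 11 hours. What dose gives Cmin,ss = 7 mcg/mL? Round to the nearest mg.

τ/t½ = 11/8 ≈ 1.375, so f = (1/2)^(11/8) ≈ 0.385553.
Cmin,ss = (D/Vd)·f/(1−f), so D = Cmin,ss·Vd·(1−f)/f.
D = 7 × 274 × (1−f)/f ≈ 7 × 274 × 1.59368 ≈ 3056.68 mg.

3057 mg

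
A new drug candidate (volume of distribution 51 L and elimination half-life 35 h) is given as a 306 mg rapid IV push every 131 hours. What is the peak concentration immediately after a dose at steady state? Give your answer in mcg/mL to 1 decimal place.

6.5 mcg/mL

Over one 131-h interval, 131/35 ≈ 3.7429 half-lives elapse, leaving f ≈ 0.0747 of each dose.
Accumulation ratio R = 1/(1 − f) ≈ 1/0.9253 ≈ 1.0807.
Single-dose peak C₀ = D/Vd = 306/51 ≈ 6.000 mcg/mL.
Steady-state peak Cmax,ss = C₀·R ≈ 6.000 × 1.0807 ≈ 6.484 mcg/mL.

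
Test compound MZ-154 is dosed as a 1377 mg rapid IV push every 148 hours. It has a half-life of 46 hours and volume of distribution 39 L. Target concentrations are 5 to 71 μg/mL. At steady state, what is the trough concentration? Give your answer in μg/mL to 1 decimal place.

τ/t½ = 148/46 ≈ 3.2174, so fraction remaining f = (1/2)^(148/46) ≈ 0.1075.
Accumulation ratio R = 1/(1 − f) ≈ 1/0.8925 ≈ 1.1204.
Single-dose peak C₀ = D/Vd = 1377/39 ≈ 35.308 μg/mL.
Cmax,ss = C₀/(1 − f) ≈ 35.308/0.8925 ≈ 39.561 μg/mL.
Steady-state trough Cmin,ss = Cmax,ss·f ≈ 39.561 × 0.1075 ≈ 4.253 μg/mL.
Trough 4.3 μg/mL vs MEC 5 μg/mL: subtherapeutic.

4.3 μg/mL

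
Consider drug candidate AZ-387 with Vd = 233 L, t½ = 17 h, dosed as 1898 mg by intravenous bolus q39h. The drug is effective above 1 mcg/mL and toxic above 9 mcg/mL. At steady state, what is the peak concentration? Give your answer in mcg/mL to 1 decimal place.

10.2 mcg/mL

k = ln2/t½ = ln2/17 ≈ 0.040773 h⁻¹; fraction remaining f = e^(−kτ) = e^(−0.040773×39) ≈ 0.2039.
At steady state, accumulation factor R = 1/(1 − e^(−kτ)) ≈ 1.2561.
Each bolus raises the concentration by D/Vd = 1898/233 ≈ 8.146 mcg/mL.
Steady-state peak Cmax,ss = C₀·R ≈ 8.146 × 1.2561 ≈ 10.232 mcg/mL.
Peak 10.2 mcg/mL vs MTC 9 mcg/mL: exceeds toxic threshold.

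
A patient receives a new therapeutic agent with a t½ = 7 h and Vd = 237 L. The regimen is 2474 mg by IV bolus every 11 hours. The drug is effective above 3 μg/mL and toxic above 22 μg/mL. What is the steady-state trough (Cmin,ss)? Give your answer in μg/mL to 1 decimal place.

5.3 μg/mL

k = ln2/t½ = ln2/7 ≈ 0.099021 h⁻¹; fraction remaining f = e^(−kτ) = e^(−0.099021×11) ≈ 0.3365.
Single-dose peak C₀ = D/Vd = 2474/237 ≈ 10.439 μg/mL.
Steady-state trough Cmin,ss = C₀·f/(1−f) ≈ 10.439 × 0.3365/0.6635 ≈ 5.294 μg/mL.
Trough 5.3 μg/mL vs MEC 3 μg/mL: adequate.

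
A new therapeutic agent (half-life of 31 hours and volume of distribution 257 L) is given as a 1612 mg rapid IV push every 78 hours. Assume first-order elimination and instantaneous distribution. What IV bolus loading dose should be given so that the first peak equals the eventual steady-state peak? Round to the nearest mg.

f = (1/2)^(78/31) ≈ 0.174811; accumulation ratio R = 1/(1−f) ≈ 1.21184.
Loading dose to hit Cmax,ss on first dose: D_load = D_maint·R ≈ 1612 × 1.21184 ≈ 1953.49 mg.

1953 mg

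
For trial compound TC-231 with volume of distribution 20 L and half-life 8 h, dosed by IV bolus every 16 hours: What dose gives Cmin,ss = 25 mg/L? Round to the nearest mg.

1500 mg

τ/t½ = 16/8 ≈ 2, so f = (1/2)^(16/8) ≈ 0.250000.
Cmin,ss = (D/Vd)·f/(1−f), so D = Cmin,ss·Vd·(1−f)/f.
D = 25 × 20 × (1−f)/f ≈ 25 × 20 × 3.00000 ≈ 1500.00 mg.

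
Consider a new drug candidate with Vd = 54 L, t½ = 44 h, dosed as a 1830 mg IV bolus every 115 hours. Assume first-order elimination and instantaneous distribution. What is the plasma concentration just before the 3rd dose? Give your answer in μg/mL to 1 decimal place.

6.4 μg/mL

f = (1/2)^(τ/t½) = (1/2)^(115/44) ≈ 0.1634.
C₀ = D/Vd = 1830/54 ≈ 33.889 μg/mL.
Before the 3rd dose, 2 doses have been given. Superposition: Cmin = C₀·(f + f²).
≈ 33.889 × (0.1634 + 0.0267) ≈ 33.889 × 0.1901 ≈ 6.442 μg/mL.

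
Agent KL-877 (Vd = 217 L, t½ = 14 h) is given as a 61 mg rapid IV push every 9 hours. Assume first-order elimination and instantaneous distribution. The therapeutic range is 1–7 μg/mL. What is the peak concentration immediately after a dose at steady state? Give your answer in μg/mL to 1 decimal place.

0.8 μg/mL

Over one 9-h interval, 9/14 ≈ 0.64286 half-lives elapse, leaving f ≈ 0.6404 of each dose.
Accumulation ratio R = 1/(1 − f) ≈ 1/0.3596 ≈ 2.7809.
Single-dose peak C₀ = D/Vd = 61/217 ≈ 0.281 μg/mL.
Cmax,ss = C₀/(1 − f) ≈ 0.281/0.3596 ≈ 0.781 μg/mL.
Peak 0.8 μg/mL vs MTC 7 μg/mL: below toxic threshold.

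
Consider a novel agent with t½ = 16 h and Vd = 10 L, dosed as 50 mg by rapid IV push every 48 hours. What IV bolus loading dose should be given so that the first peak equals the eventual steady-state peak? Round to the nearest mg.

57 mg

f = (1/2)^(48/16) ≈ 0.125000; accumulation ratio R = 1/(1−f) ≈ 1.14286.
Loading dose to hit Cmax,ss on first dose: D_load = D_maint·R ≈ 50 × 1.14286 ≈ 57.14 mg.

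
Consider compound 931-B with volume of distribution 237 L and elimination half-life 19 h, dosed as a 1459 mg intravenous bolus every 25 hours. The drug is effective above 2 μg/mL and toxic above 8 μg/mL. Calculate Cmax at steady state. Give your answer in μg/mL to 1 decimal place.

10.3 μg/mL

τ/t½ = 25/19 ≈ 1.3158, so fraction remaining f = (1/2)^(25/19) ≈ 0.4017.
At steady state, accumulation factor R = 1/(1 − e^(−kτ)) ≈ 1.6714.
Each bolus raises the concentration by D/Vd = 1459/237 ≈ 6.156 μg/mL.
Steady-state peak Cmax,ss = C₀·R ≈ 6.156 × 1.6714 ≈ 10.289 μg/mL.
Peak 10.3 μg/mL vs MTC 8 μg/mL: exceeds toxic threshold.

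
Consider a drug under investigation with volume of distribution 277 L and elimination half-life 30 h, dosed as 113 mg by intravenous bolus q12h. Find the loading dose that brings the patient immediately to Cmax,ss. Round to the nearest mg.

f = (1/2)^(12/30) ≈ 0.757858; accumulation ratio R = 1/(1−f) ≈ 4.12981.
Loading dose to hit Cmax,ss on first dose: D_load = D_maint·R ≈ 113 × 4.12981 ≈ 466.67 mg.

467 mg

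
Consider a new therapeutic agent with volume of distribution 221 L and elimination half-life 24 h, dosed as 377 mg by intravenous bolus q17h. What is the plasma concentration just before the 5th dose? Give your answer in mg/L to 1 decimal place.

2.3 mg/L

f = (1/2)^(τ/t½) = (1/2)^(17/24) ≈ 0.6120.
C₀ = D/Vd = 377/221 ≈ 1.706 mg/L.
Before the 5th dose, 4 doses have been given. Superposition: Cmin = C₀·(f + f² + … + f^4).
≈ 1.706 × (0.6120 + 0.3745 + 0.2292 + 0.1403) ≈ 1.706 × 1.3560 ≈ 2.313 mg/L.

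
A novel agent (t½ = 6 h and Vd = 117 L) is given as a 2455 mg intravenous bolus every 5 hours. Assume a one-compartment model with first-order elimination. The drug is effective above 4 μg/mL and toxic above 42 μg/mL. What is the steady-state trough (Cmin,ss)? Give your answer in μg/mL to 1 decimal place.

26.8 μg/mL

k = ln2/t½ = ln2/6 ≈ 0.115525 h⁻¹; fraction remaining f = e^(−kτ) = e^(−0.115525×5) ≈ 0.5612.
Single-dose peak C₀ = D/Vd = 2455/117 ≈ 20.983 μg/mL.
Steady-state trough Cmin,ss = C₀·f/(1−f) ≈ 20.983 × 0.5612/0.4388 ≈ 26.836 μg/mL.
Trough 26.8 μg/mL vs MEC 4 μg/mL: adequate.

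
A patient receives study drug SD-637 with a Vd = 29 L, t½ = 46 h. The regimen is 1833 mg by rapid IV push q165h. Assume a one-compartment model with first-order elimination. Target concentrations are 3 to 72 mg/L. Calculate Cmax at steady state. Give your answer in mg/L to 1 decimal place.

k = ln2/t½ = ln2/46 ≈ 0.015068 h⁻¹; fraction remaining f = e^(−kτ) = e^(−0.015068×165) ≈ 0.0832.
Accumulation ratio R = 1/(1 − f) ≈ 1/0.9168 ≈ 1.0908.
Single-dose peak C₀ = D/Vd = 1833/29 ≈ 63.207 mg/L.
Steady-state peak Cmax,ss = C₀·R ≈ 63.207 × 1.0908 ≈ 68.946 mg/L.
Peak 68.9 mg/L vs MTC 72 mg/L: below toxic threshold.

68.9 mg/L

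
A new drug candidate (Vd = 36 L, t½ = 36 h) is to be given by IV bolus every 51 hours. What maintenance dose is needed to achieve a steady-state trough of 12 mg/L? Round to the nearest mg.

721 mg

τ/t½ = 51/36 ≈ 1.4167, so f = (1/2)^(51/36) ≈ 0.374577.
Cmin,ss = (D/Vd)·f/(1−f), so D = Cmin,ss·Vd·(1−f)/f.
D = 12 × 36 × (1−f)/f ≈ 12 × 36 × 1.66968 ≈ 721.30 mg.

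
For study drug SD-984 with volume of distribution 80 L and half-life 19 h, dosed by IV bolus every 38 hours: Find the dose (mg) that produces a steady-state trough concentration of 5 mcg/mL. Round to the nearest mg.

τ/t½ = 38/19 ≈ 2, so f = (1/2)^(38/19) ≈ 0.250000.
Cmin,ss = (D/Vd)·f/(1−f), so D = Cmin,ss·Vd·(1−f)/f.
D = 5 × 80 × (1−f)/f ≈ 5 × 80 × 3.00000 ≈ 1200.00 mg.

1200 mg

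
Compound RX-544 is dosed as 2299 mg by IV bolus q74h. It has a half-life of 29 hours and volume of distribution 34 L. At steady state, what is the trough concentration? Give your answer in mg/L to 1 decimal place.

13.9 mg/L

τ/t½ = 74/29 ≈ 2.5517, so fraction remaining f = (1/2)^(74/29) ≈ 0.1706.
Single-dose peak C₀ = D/Vd = 2299/34 ≈ 67.618 mg/L.
Steady-state trough Cmin,ss = C₀·f/(1−f) ≈ 67.618 × 0.1706/0.8294 ≈ 13.908 mg/L.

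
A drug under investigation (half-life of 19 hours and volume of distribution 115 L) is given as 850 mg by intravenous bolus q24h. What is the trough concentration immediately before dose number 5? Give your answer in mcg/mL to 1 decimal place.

5.1 mcg/mL

f = (1/2)^(τ/t½) = (1/2)^(24/19) ≈ 0.4166.
C₀ = D/Vd = 850/115 ≈ 7.391 mcg/mL.
Before the 5th dose, 4 doses have been given. Superposition: Cmin = C₀·(f + f² + … + f^4).
≈ 7.391 × (0.4166 + 0.1736 + 0.0723 + 0.0301) ≈ 7.391 × 0.6926 ≈ 5.119 mcg/mL.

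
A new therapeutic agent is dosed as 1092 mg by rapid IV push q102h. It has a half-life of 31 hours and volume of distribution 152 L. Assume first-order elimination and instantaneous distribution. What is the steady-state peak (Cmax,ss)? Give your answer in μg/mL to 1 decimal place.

8.0 μg/mL

k = ln2/t½ = ln2/31 ≈ 0.022360 h⁻¹; fraction remaining f = e^(−kτ) = e^(−0.022360×102) ≈ 0.1022.
Accumulation ratio R = 1/(1 − f) ≈ 1/0.8978 ≈ 1.1138.
Single-dose peak C₀ = D/Vd = 1092/152 ≈ 7.184 μg/mL.
Steady-state peak Cmax,ss = C₀·R ≈ 7.184 × 1.1138 ≈ 8.002 μg/mL.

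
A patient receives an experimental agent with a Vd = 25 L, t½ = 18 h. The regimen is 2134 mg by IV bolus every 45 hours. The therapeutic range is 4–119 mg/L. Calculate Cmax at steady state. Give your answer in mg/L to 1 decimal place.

Over one 45-h interval, 45/18 ≈ 2.5 half-lives elapse, leaving f ≈ 0.1768 of each dose.
Accumulation ratio R = 1/(1 − f) ≈ 1/0.8232 ≈ 1.2148.
Each bolus raises the concentration by D/Vd = 2134/25 ≈ 85.360 mg/L.
Steady-state peak Cmax,ss = C₀·R ≈ 85.360 × 1.2148 ≈ 103.695 mg/L.
Peak 103.7 mg/L vs MTC 119 mg/L: below toxic threshold.

103.7 mg/L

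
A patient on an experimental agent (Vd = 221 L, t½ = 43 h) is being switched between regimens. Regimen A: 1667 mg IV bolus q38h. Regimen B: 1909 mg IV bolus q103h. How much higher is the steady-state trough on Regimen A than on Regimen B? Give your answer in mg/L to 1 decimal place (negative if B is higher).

6.9 mg/L

Regimen A: f = (1/2)^(38/43) ≈ 0.5420; Cmin,ss = (1667/221)·f/(1−f) ≈ 8.926 mg/L.
Regimen B: f = (1/2)^(103/43) ≈ 0.1901; Cmin,ss = (1909/221)·f/(1−f) ≈ 2.028 mg/L.
Difference ≈ 8.926 − 2.028 ≈ 6.898 mg/L.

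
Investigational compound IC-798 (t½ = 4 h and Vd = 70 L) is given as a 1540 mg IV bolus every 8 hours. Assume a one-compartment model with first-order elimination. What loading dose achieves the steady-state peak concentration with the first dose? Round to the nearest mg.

2053 mg

f = (1/2)^(8/4) ≈ 0.250000; accumulation ratio R = 1/(1−f) ≈ 1.33333.
Loading dose to hit Cmax,ss on first dose: D_load = D_maint·R ≈ 1540 × 1.33333 ≈ 2053.33 mg.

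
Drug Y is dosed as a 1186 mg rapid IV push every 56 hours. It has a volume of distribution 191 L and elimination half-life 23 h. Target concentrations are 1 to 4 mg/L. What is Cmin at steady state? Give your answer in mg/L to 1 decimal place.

Over one 56-h interval, 56/23 ≈ 2.4348 half-lives elapse, leaving f ≈ 0.1850 of each dose.
Single-dose peak C₀ = D/Vd = 1186/191 ≈ 6.209 mg/L.
Steady-state trough Cmin,ss = C₀·f/(1−f) ≈ 6.209 × 0.1850/0.8150 ≈ 1.409 mg/L.
Trough 1.4 mg/L vs MEC 1 mg/L: adequate.

1.4 mg/L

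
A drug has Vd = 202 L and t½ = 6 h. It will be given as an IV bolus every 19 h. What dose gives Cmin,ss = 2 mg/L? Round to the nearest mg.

τ/t½ = 19/6 ≈ 3.1667, so f = (1/2)^(19/6) ≈ 0.111362.
Cmin,ss = (D/Vd)·f/(1−f), so D = Cmin,ss·Vd·(1−f)/f.
D = 2 × 202 × (1−f)/f ≈ 2 × 202 × 7.97972 ≈ 3223.81 mg.

3224 mg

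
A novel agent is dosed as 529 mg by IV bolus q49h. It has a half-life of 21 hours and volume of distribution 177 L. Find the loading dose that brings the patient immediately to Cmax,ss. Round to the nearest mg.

660 mg

f = (1/2)^(49/21) ≈ 0.198425; accumulation ratio R = 1/(1−f) ≈ 1.24754.
Loading dose to hit Cmax,ss on first dose: D_load = D_maint·R ≈ 529 × 1.24754 ≈ 659.95 mg.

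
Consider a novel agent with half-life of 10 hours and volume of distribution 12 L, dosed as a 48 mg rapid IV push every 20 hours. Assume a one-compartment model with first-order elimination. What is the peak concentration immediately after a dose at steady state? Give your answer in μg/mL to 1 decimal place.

5.3 μg/mL

τ = 20 h = 2 half-lives, so f = (1/2)^2 = 0.25.
At steady state, R = 1/(1 − 0.25) = 4/3.
Single-dose peak C₀ = D/Vd = 48/12 = 4 μg/mL.
Steady-state peak Cmax,ss = C₀·R = 4 × 4/3 ≈ 5.333 μg/mL.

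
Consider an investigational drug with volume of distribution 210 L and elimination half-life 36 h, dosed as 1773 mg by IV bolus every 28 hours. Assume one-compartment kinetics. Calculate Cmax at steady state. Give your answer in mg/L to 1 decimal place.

k = ln2/t½ = ln2/36 ≈ 0.019254 h⁻¹; fraction remaining f = e^(−kτ) = e^(−0.019254×28) ≈ 0.5833.
At steady state, accumulation factor R = 1/(1 − e^(−kτ)) ≈ 2.3998.
Single-dose peak C₀ = D/Vd = 1773/210 ≈ 8.443 mg/L.
Steady-state peak Cmax,ss = C₀·R ≈ 8.443 × 2.3998 ≈ 20.262 mg/L.

20.3 mg/L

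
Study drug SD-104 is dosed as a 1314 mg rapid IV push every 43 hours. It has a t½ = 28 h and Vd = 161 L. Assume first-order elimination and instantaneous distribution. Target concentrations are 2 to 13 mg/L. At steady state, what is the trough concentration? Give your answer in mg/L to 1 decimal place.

4.3 mg/L

k = ln2/t½ = ln2/28 ≈ 0.024755 h⁻¹; fraction remaining f = e^(−kτ) = e^(−0.024755×43) ≈ 0.3449.
Each bolus raises the concentration by D/Vd = 1314/161 ≈ 8.161 mg/L.
Steady-state trough Cmin,ss = C₀·f/(1−f) ≈ 8.161 × 0.3449/0.6551 ≈ 4.297 mg/L.
Trough 4.3 mg/L vs MEC 2 mg/L: adequate.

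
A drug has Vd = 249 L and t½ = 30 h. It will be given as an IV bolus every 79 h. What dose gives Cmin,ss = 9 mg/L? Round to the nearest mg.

τ/t½ = 79/30 ≈ 2.6333, so f = (1/2)^(79/30) ≈ 0.161171.
Cmin,ss = (D/Vd)·f/(1−f), so D = Cmin,ss·Vd·(1−f)/f.
D = 9 × 249 × (1−f)/f ≈ 9 × 249 × 5.20459 ≈ 11663.49 mg.

11663 mg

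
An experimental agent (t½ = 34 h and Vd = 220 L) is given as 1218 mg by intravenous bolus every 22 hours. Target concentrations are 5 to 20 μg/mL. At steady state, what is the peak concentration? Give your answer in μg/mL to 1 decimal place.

τ/t½ = 22/34 ≈ 0.64706, so fraction remaining f = (1/2)^(22/34) ≈ 0.6386.
At steady state, accumulation factor R = 1/(1 − e^(−kτ)) ≈ 2.7670.
Each bolus raises the concentration by D/Vd = 1218/220 ≈ 5.536 μg/mL.
Cmax,ss = C₀/(1 − f) ≈ 5.536/0.3614 ≈ 15.318 μg/mL.
Peak 15.3 μg/mL vs MTC 20 μg/mL: below toxic threshold.

15.3 μg/mL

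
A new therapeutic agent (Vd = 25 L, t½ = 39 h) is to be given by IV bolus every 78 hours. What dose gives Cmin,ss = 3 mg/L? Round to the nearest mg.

225 mg

τ/t½ = 78/39 ≈ 2, so f = (1/2)^(78/39) ≈ 0.250000.
Cmin,ss = (D/Vd)·f/(1−f), so D = Cmin,ss·Vd·(1−f)/f.
D = 3 × 25 × (1−f)/f ≈ 3 × 25 × 3.00000 ≈ 225.00 mg.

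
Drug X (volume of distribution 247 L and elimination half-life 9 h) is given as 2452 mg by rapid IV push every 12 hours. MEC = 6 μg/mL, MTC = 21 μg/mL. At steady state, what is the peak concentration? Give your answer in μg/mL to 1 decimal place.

16.5 μg/mL

k = ln2/t½ = ln2/9 ≈ 0.077016 h⁻¹; fraction remaining f = e^(−kτ) = e^(−0.077016×12) ≈ 0.3969.
Accumulation ratio R = 1/(1 − f) ≈ 1/0.6031 ≈ 1.6581.
Each bolus raises the concentration by D/Vd = 2452/247 ≈ 9.927 μg/mL.
Steady-state peak Cmax,ss = C₀·R ≈ 9.927 × 1.6581 ≈ 16.460 μg/mL.
Peak 16.5 μg/mL vs MTC 21 μg/mL: below toxic threshold.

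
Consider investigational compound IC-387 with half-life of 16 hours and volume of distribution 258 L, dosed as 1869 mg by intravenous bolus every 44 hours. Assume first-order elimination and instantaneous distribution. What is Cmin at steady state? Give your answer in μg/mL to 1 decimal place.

Over one 44-h interval, 44/16 ≈ 2.75 half-lives elapse, leaving f ≈ 0.1487 of each dose.
Single-dose peak C₀ = D/Vd = 1869/258 ≈ 7.244 μg/mL.
Steady-state trough Cmin,ss = C₀·f/(1−f) ≈ 7.244 × 0.1487/0.8513 ≈ 1.265 μg/mL.

1.3 μg/mL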